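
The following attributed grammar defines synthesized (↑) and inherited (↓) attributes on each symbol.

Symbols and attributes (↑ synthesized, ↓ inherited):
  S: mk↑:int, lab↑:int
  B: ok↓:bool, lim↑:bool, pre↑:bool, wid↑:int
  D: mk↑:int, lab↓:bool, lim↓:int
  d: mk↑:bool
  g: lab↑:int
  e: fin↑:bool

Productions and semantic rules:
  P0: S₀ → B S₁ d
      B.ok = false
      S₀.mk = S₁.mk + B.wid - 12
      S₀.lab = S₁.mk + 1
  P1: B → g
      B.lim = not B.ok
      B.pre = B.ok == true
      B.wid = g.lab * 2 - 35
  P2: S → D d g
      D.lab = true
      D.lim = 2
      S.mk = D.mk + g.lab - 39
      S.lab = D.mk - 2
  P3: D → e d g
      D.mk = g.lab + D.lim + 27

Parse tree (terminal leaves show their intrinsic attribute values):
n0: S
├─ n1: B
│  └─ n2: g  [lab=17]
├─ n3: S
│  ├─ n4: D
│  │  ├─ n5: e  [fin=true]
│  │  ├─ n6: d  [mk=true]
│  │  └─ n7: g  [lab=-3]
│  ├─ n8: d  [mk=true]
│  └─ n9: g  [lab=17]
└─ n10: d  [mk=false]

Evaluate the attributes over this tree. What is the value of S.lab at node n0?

5

1. n1.ok = false  [false]
2. n2.lab = 17  [terminal]
3. n1.lim = true  [not B.ok]
4. n1.pre = false  [B.ok == true]
5. n1.wid = -1  [g.lab * 2 - 35]
6. n4.lab = true  [true]
7. n4.lim = 2  [2]
8. n5.fin = true  [terminal]
9. n6.mk = true  [terminal]
10. n7.lab = -3  [terminal]
11. n4.mk = 26  [g.lab + D.lim + 27]
12. n8.mk = true  [terminal]
13. n9.lab = 17  [terminal]
14. n3.mk = 4  [D.mk + g.lab - 39]
15. n3.lab = 24  [D.mk - 2]
16. n10.mk = false  [terminal]
17. n0.mk = -9  [S₁.mk + B.wid - 12]
18. n0.lab = 5  [S₁.mk + 1]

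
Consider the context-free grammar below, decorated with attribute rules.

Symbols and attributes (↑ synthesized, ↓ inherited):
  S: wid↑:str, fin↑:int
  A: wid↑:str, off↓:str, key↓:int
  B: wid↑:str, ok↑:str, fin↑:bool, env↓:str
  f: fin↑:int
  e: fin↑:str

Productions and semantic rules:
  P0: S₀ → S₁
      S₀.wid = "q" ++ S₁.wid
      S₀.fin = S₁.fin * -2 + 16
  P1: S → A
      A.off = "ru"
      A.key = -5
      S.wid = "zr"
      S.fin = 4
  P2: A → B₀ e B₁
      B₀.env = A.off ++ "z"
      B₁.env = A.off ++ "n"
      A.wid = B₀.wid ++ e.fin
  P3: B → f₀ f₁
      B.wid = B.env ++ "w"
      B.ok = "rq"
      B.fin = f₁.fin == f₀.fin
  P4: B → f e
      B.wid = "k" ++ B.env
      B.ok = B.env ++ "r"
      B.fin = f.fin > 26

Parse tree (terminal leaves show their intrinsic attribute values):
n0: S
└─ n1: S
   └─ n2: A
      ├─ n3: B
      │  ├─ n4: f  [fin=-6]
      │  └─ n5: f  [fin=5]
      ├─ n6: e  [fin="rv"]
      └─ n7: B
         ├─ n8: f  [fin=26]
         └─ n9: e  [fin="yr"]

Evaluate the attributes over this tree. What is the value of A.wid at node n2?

1. n2.off = "ru"  ["ru"]
2. n2.key = -5  [-5]
3. n3.env = "ruz"  [A.off ++ "z"]
4. n4.fin = -6  [terminal]
5. n5.fin = 5  [terminal]
6. n3.wid = "ruzw"  [B.env ++ "w"]
7. n3.ok = "rq"  ["rq"]
8. n3.fin = false  [f₁.fin == f₀.fin]
9. n6.fin = "rv"  [terminal]
10. n7.env = "run"  [A.off ++ "n"]
11. n8.fin = 26  [terminal]
12. n9.fin = "yr"  [terminal]
13. n7.wid = "krun"  ["k" ++ B.env]
14. n7.ok = "runr"  [B.env ++ "r"]
15. n7.fin = false  [f.fin > 26]
16. n2.wid = "ruzwrv"  [B₀.wid ++ e.fin]
17. n1.wid = "zr"  ["zr"]
18. n1.fin = 4  [4]
19. n0.wid = "qzr"  ["q" ++ S₁.wid]
20. n0.fin = 8  [S₁.fin * -2 + 16]

"ruzwrv"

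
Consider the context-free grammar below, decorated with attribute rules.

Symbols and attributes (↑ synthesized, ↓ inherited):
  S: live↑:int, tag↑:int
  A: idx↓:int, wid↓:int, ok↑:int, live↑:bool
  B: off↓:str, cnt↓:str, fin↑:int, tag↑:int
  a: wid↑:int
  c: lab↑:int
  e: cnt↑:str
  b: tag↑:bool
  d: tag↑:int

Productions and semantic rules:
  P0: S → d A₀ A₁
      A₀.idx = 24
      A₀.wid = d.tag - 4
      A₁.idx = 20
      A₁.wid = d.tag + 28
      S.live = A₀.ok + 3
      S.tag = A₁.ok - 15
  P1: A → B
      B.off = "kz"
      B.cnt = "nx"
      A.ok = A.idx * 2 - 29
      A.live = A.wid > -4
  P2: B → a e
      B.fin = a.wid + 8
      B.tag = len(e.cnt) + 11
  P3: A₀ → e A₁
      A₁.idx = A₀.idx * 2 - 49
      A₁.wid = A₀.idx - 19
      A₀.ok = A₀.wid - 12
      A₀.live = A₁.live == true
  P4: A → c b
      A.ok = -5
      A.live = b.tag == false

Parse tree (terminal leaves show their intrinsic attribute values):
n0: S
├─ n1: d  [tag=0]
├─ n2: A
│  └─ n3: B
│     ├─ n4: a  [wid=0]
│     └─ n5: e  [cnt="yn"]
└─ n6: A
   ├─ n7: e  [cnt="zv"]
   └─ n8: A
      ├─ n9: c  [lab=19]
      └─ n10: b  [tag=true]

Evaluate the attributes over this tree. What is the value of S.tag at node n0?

1. n1.tag = 0  [terminal]
2. n2.idx = 24  [24]
3. n2.wid = -4  [d.tag - 4]
4. n3.off = "kz"  ["kz"]
5. n3.cnt = "nx"  ["nx"]
6. n4.wid = 0  [terminal]
7. n5.cnt = "yn"  [terminal]
8. n3.fin = 8  [a.wid + 8]
9. n3.tag = 13  [len(e.cnt) + 11]
10. n2.ok = 19  [A.idx * 2 - 29]
11. n2.live = false  [A.wid > -4]
12. n6.idx = 20  [20]
13. n6.wid = 28  [d.tag + 28]
14. n7.cnt = "zv"  [terminal]
15. n8.idx = -9  [A₀.idx * 2 - 49]
16. n8.wid = 1  [A₀.idx - 19]
17. n9.lab = 19  [terminal]
18. n10.tag = true  [terminal]
19. n8.ok = -5  [-5]
20. n8.live = false  [b.tag == false]
21. n6.ok = 16  [A₀.wid - 12]
22. n6.live = false  [A₁.live == true]
23. n0.live = 22  [A₀.ok + 3]
24. n0.tag = 1  [A₁.ok - 15]

1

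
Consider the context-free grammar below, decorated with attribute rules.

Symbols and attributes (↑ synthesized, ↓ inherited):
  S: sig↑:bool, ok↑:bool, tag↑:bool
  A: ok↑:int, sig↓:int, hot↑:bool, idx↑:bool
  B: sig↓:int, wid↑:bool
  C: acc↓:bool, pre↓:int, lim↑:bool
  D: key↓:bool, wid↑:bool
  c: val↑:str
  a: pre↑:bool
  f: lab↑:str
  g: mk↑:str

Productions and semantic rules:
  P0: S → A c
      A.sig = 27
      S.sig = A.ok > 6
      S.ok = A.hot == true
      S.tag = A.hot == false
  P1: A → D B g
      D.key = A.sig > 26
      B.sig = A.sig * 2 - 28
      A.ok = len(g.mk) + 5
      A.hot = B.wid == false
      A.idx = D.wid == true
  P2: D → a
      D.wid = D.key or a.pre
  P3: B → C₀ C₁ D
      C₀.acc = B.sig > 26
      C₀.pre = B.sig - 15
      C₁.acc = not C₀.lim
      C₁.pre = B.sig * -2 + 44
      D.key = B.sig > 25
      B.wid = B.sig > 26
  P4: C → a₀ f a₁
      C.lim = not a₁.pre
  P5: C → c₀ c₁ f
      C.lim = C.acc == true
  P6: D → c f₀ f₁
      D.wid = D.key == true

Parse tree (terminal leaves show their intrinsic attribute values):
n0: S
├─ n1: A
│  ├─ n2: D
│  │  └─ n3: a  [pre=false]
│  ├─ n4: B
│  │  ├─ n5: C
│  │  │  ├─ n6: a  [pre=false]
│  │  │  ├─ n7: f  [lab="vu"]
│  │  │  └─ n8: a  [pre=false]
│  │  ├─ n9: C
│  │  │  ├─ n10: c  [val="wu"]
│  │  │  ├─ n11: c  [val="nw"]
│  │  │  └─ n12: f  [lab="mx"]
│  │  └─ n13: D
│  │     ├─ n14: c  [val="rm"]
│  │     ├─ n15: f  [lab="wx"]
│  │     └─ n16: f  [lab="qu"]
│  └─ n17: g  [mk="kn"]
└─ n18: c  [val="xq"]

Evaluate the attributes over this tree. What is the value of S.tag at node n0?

1. n1.sig = 27  [27]
2. n2.key = true  [A.sig > 26]
3. n3.pre = false  [terminal]
4. n2.wid = true  [D.key or a.pre]
5. n4.sig = 26  [A.sig * 2 - 28]
6. n5.acc = false  [B.sig > 26]
7. n5.pre = 11  [B.sig - 15]
8. n6.pre = false  [terminal]
9. n7.lab = "vu"  [terminal]
10. n8.pre = false  [terminal]
11. n5.lim = true  [not a₁.pre]
12. n9.acc = false  [not C₀.lim]
13. n9.pre = -8  [B.sig * -2 + 44]
14. n10.val = "wu"  [terminal]
15. n11.val = "nw"  [terminal]
16. n12.lab = "mx"  [terminal]
17. n9.lim = false  [C.acc == true]
18. n13.key = true  [B.sig > 25]
19. n14.val = "rm"  [terminal]
20. n15.lab = "wx"  [terminal]
21. n16.lab = "qu"  [terminal]
22. n13.wid = true  [D.key == true]
23. n4.wid = false  [B.sig > 26]
24. n17.mk = "kn"  [terminal]
25. n1.ok = 7  [len(g.mk) + 5]
26. n1.hot = true  [B.wid == false]
27. n1.idx = true  [D.wid == true]
28. n18.val = "xq"  [terminal]
29. n0.sig = true  [A.ok > 6]
30. n0.ok = true  [A.hot == true]
31. n0.tag = false  [A.hot == false]

false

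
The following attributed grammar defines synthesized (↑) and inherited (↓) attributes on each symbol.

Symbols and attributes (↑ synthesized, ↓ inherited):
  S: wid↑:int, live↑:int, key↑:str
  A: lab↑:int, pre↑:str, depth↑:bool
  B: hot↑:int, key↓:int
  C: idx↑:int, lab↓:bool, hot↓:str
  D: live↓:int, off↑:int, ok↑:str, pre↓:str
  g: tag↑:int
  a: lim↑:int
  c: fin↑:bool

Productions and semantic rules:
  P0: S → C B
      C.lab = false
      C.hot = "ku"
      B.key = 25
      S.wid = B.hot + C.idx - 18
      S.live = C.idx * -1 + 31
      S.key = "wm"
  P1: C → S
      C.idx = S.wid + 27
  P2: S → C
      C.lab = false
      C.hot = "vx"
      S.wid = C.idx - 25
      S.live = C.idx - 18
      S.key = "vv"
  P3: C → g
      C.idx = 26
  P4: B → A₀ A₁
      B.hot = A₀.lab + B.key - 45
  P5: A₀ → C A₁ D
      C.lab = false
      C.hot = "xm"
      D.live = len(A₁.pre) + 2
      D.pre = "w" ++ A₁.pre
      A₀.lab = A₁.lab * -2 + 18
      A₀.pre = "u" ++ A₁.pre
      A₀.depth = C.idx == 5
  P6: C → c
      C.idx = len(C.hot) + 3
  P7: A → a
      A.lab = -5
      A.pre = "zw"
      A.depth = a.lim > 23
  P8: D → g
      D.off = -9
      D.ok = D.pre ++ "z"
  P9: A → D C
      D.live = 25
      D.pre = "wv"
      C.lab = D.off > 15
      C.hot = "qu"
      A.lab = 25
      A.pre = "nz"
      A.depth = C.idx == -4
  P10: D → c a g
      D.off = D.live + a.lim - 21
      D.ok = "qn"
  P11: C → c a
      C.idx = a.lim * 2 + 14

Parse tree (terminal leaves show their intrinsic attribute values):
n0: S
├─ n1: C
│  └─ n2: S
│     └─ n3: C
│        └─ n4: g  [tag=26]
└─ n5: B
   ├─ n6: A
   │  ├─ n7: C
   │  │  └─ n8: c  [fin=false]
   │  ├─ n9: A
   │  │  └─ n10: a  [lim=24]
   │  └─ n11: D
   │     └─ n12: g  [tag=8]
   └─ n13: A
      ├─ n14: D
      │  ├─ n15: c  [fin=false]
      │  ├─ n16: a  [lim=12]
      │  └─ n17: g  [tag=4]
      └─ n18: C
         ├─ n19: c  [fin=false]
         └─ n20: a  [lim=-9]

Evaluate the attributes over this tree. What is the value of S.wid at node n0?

18

1. n1.lab = false  [false]
2. n1.hot = "ku"  ["ku"]
3. n3.lab = false  [false]
4. n3.hot = "vx"  ["vx"]
5. n4.tag = 26  [terminal]
6. n3.idx = 26  [26]
7. n2.wid = 1  [C.idx - 25]
8. n2.live = 8  [C.idx - 18]
9. n2.key = "vv"  ["vv"]
10. n1.idx = 28  [S.wid + 27]
11. n5.key = 25  [25]
12. n7.lab = false  [false]
13. n7.hot = "xm"  ["xm"]
14. n8.fin = false  [terminal]
15. n7.idx = 5  [len(C.hot) + 3]
16. n10.lim = 24  [terminal]
17. n9.lab = -5  [-5]
18. n9.pre = "zw"  ["zw"]
19. n9.depth = true  [a.lim > 23]
20. n11.live = 4  [len(A₁.pre) + 2]
21. n11.pre = "wzw"  ["w" ++ A₁.pre]
22. n12.tag = 8  [terminal]
23. n11.off = -9  [-9]
24. n11.ok = "wzwz"  [D.pre ++ "z"]
25. n6.lab = 28  [A₁.lab * -2 + 18]
26. n6.pre = "uzw"  ["u" ++ A₁.pre]
27. n6.depth = true  [C.idx == 5]
28. n14.live = 25  [25]
29. n14.pre = "wv"  ["wv"]
30. n15.fin = false  [terminal]
31. n16.lim = 12  [terminal]
32. n17.tag = 4  [terminal]
33. n14.off = 16  [D.live + a.lim - 21]
34. n14.ok = "qn"  ["qn"]
35. n18.lab = true  [D.off > 15]
36. n18.hot = "qu"  ["qu"]
37. n19.fin = false  [terminal]
38. n20.lim = -9  [terminal]
39. n18.idx = -4  [a.lim * 2 + 14]
40. n13.lab = 25  [25]
41. n13.pre = "nz"  ["nz"]
42. n13.depth = true  [C.idx == -4]
43. n5.hot = 8  [A₀.lab + B.key - 45]
44. n0.wid = 18  [B.hot + C.idx - 18]
45. n0.live = 3  [C.idx * -1 + 31]
46. n0.key = "wm"  ["wm"]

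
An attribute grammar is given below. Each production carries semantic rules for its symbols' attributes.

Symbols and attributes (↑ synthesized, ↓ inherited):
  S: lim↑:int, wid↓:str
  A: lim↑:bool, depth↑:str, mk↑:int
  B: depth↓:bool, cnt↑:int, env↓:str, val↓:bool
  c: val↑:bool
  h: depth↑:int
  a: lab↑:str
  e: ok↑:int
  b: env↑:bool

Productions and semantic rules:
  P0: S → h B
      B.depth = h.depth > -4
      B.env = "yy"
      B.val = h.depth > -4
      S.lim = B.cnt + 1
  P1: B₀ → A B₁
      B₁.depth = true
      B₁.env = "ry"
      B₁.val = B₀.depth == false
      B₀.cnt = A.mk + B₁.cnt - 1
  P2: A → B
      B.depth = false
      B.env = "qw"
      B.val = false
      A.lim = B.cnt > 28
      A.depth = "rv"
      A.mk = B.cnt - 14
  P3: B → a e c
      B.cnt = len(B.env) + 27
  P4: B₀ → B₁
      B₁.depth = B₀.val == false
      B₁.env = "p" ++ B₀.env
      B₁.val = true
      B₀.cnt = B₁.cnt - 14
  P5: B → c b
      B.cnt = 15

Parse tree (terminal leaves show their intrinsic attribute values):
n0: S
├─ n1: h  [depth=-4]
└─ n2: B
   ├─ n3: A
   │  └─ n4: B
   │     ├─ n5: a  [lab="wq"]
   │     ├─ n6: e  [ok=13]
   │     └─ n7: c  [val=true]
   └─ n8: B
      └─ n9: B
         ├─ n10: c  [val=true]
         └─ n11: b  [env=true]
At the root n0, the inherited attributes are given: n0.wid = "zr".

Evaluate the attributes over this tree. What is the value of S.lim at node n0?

1. n0.wid = "zr"  [given at root]
2. n1.depth = -4  [terminal]
3. n2.depth = false  [h.depth > -4]
4. n2.env = "yy"  ["yy"]
5. n2.val = false  [h.depth > -4]
6. n4.depth = false  [false]
7. n4.env = "qw"  ["qw"]
8. n4.val = false  [false]
9. n5.lab = "wq"  [terminal]
10. n6.ok = 13  [terminal]
11. n7.val = true  [terminal]
12. n4.cnt = 29  [len(B.env) + 27]
13. n3.lim = true  [B.cnt > 28]
14. n3.depth = "rv"  ["rv"]
15. n3.mk = 15  [B.cnt - 14]
16. n8.depth = true  [true]
17. n8.env = "ry"  ["ry"]
18. n8.val = true  [B₀.depth == false]
19. n9.depth = false  [B₀.val == false]
20. n9.env = "pry"  ["p" ++ B₀.env]
21. n9.val = true  [true]
22. n10.val = true  [terminal]
23. n11.env = true  [terminal]
24. n9.cnt = 15  [15]
25. n8.cnt = 1  [B₁.cnt - 14]
26. n2.cnt = 15  [A.mk + B₁.cnt - 1]
27. n0.lim = 16  [B.cnt + 1]

16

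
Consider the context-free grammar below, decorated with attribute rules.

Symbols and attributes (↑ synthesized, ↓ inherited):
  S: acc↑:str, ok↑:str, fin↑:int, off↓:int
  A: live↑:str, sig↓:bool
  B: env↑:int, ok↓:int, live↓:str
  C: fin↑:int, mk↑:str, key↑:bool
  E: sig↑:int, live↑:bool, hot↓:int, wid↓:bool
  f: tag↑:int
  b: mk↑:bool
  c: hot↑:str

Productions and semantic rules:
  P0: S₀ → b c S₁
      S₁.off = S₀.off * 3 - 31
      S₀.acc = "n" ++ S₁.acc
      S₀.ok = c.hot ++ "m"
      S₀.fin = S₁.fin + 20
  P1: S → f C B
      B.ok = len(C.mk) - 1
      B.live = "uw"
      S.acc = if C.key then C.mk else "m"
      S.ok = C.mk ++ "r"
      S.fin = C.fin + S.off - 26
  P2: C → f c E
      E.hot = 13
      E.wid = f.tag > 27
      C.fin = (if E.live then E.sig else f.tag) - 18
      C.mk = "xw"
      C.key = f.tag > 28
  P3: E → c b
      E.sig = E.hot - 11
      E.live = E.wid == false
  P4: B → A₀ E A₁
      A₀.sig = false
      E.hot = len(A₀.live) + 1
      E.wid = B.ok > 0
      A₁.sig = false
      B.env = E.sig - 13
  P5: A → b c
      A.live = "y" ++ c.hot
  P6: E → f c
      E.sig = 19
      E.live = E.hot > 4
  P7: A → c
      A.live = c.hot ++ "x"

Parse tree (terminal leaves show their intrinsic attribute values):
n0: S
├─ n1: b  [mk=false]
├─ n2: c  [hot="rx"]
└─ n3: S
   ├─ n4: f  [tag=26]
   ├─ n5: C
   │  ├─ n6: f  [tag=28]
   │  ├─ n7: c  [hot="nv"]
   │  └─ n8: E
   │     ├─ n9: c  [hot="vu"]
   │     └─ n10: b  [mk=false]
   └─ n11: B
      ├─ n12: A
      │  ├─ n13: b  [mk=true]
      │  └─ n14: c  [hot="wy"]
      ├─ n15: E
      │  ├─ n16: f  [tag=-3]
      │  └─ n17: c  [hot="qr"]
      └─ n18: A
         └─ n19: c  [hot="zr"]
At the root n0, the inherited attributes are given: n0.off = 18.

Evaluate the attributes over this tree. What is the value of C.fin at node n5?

10

1. n0.off = 18  [given at root]
2. n1.mk = false  [terminal]
3. n2.hot = "rx"  [terminal]
4. n3.off = 23  [S₀.off * 3 - 31]
5. n4.tag = 26  [terminal]
6. n6.tag = 28  [terminal]
7. n7.hot = "nv"  [terminal]
8. n8.hot = 13  [13]
9. n8.wid = true  [f.tag > 27]
10. n9.hot = "vu"  [terminal]
11. n10.mk = false  [terminal]
12. n8.sig = 2  [E.hot - 11]
13. n8.live = false  [E.wid == false]
14. n5.fin = 10  [(if E.live then E.sig else f.tag) - 18]
15. n5.mk = "xw"  ["xw"]
16. n5.key = false  [f.tag > 28]
17. n11.ok = 1  [len(C.mk) - 1]
18. n11.live = "uw"  ["uw"]
19. n12.sig = false  [false]
20. n13.mk = true  [terminal]
21. n14.hot = "wy"  [terminal]
22. n12.live = "ywy"  ["y" ++ c.hot]
23. n15.hot = 4  [len(A₀.live) + 1]
24. n15.wid = true  [B.ok > 0]
25. n16.tag = -3  [terminal]
26. n17.hot = "qr"  [terminal]
27. n15.sig = 19  [19]
28. n15.live = false  [E.hot > 4]
29. n18.sig = false  [false]
30. n19.hot = "zr"  [terminal]
31. n18.live = "zrx"  [c.hot ++ "x"]
32. n11.env = 6  [E.sig - 13]
33. n3.acc = "m"  [if C.key then C.mk else "m"]
34. n3.ok = "xwr"  [C.mk ++ "r"]
35. n3.fin = 7  [C.fin + S.off - 26]
36. n0.acc = "nm"  ["n" ++ S₁.acc]
37. n0.ok = "rxm"  [c.hot ++ "m"]
38. n0.fin = 27  [S₁.fin + 20]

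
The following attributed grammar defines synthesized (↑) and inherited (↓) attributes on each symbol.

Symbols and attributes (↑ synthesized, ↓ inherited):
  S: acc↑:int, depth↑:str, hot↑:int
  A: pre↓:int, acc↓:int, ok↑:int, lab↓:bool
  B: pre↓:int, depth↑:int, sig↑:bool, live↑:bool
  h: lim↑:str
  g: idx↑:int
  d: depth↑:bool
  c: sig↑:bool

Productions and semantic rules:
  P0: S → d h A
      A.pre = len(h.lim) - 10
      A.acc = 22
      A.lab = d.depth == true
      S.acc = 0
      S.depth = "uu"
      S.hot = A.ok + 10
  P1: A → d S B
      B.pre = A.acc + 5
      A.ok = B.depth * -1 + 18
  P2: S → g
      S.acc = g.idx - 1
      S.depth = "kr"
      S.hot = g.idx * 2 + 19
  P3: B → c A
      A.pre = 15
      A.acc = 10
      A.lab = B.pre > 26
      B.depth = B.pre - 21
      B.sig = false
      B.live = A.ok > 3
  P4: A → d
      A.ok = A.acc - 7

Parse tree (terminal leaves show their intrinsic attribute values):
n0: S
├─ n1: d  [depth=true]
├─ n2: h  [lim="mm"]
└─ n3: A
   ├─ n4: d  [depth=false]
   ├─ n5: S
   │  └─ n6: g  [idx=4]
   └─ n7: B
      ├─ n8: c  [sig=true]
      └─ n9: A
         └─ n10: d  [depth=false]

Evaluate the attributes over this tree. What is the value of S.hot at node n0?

22

1. n1.depth = true  [terminal]
2. n2.lim = "mm"  [terminal]
3. n3.pre = -8  [len(h.lim) - 10]
4. n3.acc = 22  [22]
5. n3.lab = true  [d.depth == true]
6. n4.depth = false  [terminal]
7. n6.idx = 4  [terminal]
8. n5.acc = 3  [g.idx - 1]
9. n5.depth = "kr"  ["kr"]
10. n5.hot = 27  [g.idx * 2 + 19]
11. n7.pre = 27  [A.acc + 5]
12. n8.sig = true  [terminal]
13. n9.pre = 15  [15]
14. n9.acc = 10  [10]
15. n9.lab = true  [B.pre > 26]
16. n10.depth = false  [terminal]
17. n9.ok = 3  [A.acc - 7]
18. n7.depth = 6  [B.pre - 21]
19. n7.sig = false  [false]
20. n7.live = false  [A.ok > 3]
21. n3.ok = 12  [B.depth * -1 + 18]
22. n0.acc = 0  [0]
23. n0.depth = "uu"  ["uu"]
24. n0.hot = 22  [A.ok + 10]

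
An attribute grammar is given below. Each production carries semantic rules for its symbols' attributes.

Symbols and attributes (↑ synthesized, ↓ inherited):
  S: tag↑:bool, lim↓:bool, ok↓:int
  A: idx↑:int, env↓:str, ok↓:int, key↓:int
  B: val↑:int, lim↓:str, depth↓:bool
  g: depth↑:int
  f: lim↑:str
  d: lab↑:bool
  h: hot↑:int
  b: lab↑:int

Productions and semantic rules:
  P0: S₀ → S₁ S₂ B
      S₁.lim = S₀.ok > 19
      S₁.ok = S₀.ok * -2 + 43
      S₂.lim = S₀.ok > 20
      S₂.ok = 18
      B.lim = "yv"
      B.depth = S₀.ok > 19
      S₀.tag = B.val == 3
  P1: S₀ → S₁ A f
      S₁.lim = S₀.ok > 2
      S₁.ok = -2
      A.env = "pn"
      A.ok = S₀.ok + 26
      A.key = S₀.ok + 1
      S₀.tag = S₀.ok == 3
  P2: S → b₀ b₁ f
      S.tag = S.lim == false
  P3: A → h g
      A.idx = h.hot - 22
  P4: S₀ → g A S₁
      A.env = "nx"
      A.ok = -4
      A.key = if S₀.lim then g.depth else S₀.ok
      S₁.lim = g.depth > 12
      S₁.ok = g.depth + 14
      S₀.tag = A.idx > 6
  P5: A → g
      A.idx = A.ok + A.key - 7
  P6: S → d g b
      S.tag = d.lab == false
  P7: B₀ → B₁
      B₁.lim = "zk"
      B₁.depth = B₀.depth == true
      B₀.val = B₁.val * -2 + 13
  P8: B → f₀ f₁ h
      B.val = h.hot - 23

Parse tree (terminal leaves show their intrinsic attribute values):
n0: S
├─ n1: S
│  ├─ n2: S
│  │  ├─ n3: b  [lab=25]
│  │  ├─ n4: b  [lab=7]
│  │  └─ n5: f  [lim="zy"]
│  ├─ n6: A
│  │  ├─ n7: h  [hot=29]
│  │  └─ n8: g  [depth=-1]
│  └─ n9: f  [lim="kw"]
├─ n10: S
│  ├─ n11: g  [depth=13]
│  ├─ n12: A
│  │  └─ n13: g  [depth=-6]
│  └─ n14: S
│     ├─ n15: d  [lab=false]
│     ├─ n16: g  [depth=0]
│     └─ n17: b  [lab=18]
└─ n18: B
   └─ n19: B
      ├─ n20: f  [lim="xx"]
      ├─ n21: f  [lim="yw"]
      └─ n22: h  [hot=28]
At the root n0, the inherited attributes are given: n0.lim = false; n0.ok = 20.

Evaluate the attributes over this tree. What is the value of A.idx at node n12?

7

1. n0.lim = false  [given at root]
2. n0.ok = 20  [given at root]
3. n1.lim = true  [S₀.ok > 19]
4. n1.ok = 3  [S₀.ok * -2 + 43]
5. n2.lim = true  [S₀.ok > 2]
6. n2.ok = -2  [-2]
7. n3.lab = 25  [terminal]
8. n4.lab = 7  [terminal]
9. n5.lim = "zy"  [terminal]
10. n2.tag = false  [S.lim == false]
11. n6.env = "pn"  ["pn"]
12. n6.ok = 29  [S₀.ok + 26]
13. n6.key = 4  [S₀.ok + 1]
14. n7.hot = 29  [terminal]
15. n8.depth = -1  [terminal]
16. n6.idx = 7  [h.hot - 22]
17. n9.lim = "kw"  [terminal]
18. n1.tag = true  [S₀.ok == 3]
19. n10.lim = false  [S₀.ok > 20]
20. n10.ok = 18  [18]
21. n11.depth = 13  [terminal]
22. n12.env = "nx"  ["nx"]
23. n12.ok = -4  [-4]
24. n12.key = 18  [if S₀.lim then g.depth else S₀.ok]
25. n13.depth = -6  [terminal]
26. n12.idx = 7  [A.ok + A.key - 7]
27. n14.lim = true  [g.depth > 12]
28. n14.ok = 27  [g.depth + 14]
29. n15.lab = false  [terminal]
30. n16.depth = 0  [terminal]
31. n17.lab = 18  [terminal]
32. n14.tag = true  [d.lab == false]
33. n10.tag = true  [A.idx > 6]
34. n18.lim = "yv"  ["yv"]
35. n18.depth = true  [S₀.ok > 19]
36. n19.lim = "zk"  ["zk"]
37. n19.depth = true  [B₀.depth == true]
38. n20.lim = "xx"  [terminal]
39. n21.lim = "yw"  [terminal]
40. n22.hot = 28  [terminal]
41. n19.val = 5  [h.hot - 23]
42. n18.val = 3  [B₁.val * -2 + 13]
43. n0.tag = true  [B.val == 3]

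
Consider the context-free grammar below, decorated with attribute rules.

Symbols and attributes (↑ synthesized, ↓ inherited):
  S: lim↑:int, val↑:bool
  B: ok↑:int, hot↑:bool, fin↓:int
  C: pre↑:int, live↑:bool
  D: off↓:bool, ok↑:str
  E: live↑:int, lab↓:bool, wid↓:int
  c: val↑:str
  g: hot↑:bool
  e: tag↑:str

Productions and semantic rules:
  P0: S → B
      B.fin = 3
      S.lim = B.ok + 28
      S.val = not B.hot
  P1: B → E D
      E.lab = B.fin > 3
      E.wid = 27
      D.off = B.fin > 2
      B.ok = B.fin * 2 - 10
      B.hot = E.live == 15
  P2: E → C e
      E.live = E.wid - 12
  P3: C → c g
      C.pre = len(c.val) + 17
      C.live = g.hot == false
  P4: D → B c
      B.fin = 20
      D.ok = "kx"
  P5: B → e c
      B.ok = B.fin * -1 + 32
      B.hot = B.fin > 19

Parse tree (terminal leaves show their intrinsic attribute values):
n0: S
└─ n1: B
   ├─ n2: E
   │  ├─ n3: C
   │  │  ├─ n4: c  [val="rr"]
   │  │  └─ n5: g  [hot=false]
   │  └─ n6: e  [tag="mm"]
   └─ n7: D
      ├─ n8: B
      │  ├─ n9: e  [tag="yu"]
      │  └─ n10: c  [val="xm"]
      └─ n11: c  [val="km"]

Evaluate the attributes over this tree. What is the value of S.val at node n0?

1. n1.fin = 3  [3]
2. n2.lab = false  [B.fin > 3]
3. n2.wid = 27  [27]
4. n4.val = "rr"  [terminal]
5. n5.hot = false  [terminal]
6. n3.pre = 19  [len(c.val) + 17]
7. n3.live = true  [g.hot == false]
8. n6.tag = "mm"  [terminal]
9. n2.live = 15  [E.wid - 12]
10. n7.off = true  [B.fin > 2]
11. n8.fin = 20  [20]
12. n9.tag = "yu"  [terminal]
13. n10.val = "xm"  [terminal]
14. n8.ok = 12  [B.fin * -1 + 32]
15. n8.hot = true  [B.fin > 19]
16. n11.val = "km"  [terminal]
17. n7.ok = "kx"  ["kx"]
18. n1.ok = -4  [B.fin * 2 - 10]
19. n1.hot = true  [E.live == 15]
20. n0.lim = 24  [B.ok + 28]
21. n0.val = false  [not B.hot]

false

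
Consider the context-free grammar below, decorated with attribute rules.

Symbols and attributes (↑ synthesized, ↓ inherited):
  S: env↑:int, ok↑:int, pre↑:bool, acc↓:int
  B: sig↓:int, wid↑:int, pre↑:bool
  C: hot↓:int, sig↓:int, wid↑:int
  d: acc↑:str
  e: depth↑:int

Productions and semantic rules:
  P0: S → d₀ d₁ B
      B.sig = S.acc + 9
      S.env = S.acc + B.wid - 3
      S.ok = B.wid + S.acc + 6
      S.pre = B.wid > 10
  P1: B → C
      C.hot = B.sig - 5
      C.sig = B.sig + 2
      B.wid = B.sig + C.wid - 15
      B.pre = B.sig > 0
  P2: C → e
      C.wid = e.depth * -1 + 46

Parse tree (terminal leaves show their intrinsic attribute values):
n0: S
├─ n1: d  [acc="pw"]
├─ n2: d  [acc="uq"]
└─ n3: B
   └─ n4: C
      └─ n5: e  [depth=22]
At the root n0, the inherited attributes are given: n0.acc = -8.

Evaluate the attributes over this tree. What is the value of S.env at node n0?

1. n0.acc = -8  [given at root]
2. n1.acc = "pw"  [terminal]
3. n2.acc = "uq"  [terminal]
4. n3.sig = 1  [S.acc + 9]
5. n4.hot = -4  [B.sig - 5]
6. n4.sig = 3  [B.sig + 2]
7. n5.depth = 22  [terminal]
8. n4.wid = 24  [e.depth * -1 + 46]
9. n3.wid = 10  [B.sig + C.wid - 15]
10. n3.pre = true  [B.sig > 0]
11. n0.env = -1  [S.acc + B.wid - 3]
12. n0.ok = 8  [B.wid + S.acc + 6]
13. n0.pre = false  [B.wid > 10]

-1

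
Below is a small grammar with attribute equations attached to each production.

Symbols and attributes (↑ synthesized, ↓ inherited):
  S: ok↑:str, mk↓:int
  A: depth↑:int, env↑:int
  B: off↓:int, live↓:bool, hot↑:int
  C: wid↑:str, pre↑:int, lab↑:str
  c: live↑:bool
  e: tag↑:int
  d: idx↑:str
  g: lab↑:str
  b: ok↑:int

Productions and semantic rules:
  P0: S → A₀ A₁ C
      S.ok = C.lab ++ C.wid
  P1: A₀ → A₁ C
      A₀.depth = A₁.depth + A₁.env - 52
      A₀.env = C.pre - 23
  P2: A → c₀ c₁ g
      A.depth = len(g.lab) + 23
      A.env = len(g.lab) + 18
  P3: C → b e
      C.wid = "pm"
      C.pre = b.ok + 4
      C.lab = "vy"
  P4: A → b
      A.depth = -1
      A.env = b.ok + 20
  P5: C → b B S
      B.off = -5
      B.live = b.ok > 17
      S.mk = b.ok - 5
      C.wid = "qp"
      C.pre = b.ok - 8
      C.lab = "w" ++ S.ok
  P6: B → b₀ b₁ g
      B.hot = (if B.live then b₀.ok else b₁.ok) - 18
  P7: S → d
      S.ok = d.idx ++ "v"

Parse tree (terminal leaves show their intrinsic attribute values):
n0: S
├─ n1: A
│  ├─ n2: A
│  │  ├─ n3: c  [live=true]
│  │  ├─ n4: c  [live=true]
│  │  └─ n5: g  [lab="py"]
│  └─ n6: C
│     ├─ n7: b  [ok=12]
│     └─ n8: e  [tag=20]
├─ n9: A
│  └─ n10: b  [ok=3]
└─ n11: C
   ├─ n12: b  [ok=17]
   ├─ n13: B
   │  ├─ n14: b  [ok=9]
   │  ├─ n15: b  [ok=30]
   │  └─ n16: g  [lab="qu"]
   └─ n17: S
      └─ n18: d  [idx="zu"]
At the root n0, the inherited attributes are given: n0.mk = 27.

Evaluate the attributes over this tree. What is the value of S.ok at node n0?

1. n0.mk = 27  [given at root]
2. n3.live = true  [terminal]
3. n4.live = true  [terminal]
4. n5.lab = "py"  [terminal]
5. n2.depth = 25  [len(g.lab) + 23]
6. n2.env = 20  [len(g.lab) + 18]
7. n7.ok = 12  [terminal]
8. n8.tag = 20  [terminal]
9. n6.wid = "pm"  ["pm"]
10. n6.pre = 16  [b.ok + 4]
11. n6.lab = "vy"  ["vy"]
12. n1.depth = -7  [A₁.depth + A₁.env - 52]
13. n1.env = -7  [C.pre - 23]
14. n10.ok = 3  [terminal]
15. n9.depth = -1  [-1]
16. n9.env = 23  [b.ok + 20]
17. n12.ok = 17  [terminal]
18. n13.off = -5  [-5]
19. n13.live = false  [b.ok > 17]
20. n14.ok = 9  [terminal]
21. n15.ok = 30  [terminal]
22. n16.lab = "qu"  [terminal]
23. n13.hot = 12  [(if B.live then b₀.ok else b₁.ok) - 18]
24. n17.mk = 12  [b.ok - 5]
25. n18.idx = "zu"  [terminal]
26. n17.ok = "zuv"  [d.idx ++ "v"]
27. n11.wid = "qp"  ["qp"]
28. n11.pre = 9  [b.ok - 8]
29. n11.lab = "wzuv"  ["w" ++ S.ok]
30. n0.ok = "wzuvqp"  [C.lab ++ C.wid]

"wzuvqp"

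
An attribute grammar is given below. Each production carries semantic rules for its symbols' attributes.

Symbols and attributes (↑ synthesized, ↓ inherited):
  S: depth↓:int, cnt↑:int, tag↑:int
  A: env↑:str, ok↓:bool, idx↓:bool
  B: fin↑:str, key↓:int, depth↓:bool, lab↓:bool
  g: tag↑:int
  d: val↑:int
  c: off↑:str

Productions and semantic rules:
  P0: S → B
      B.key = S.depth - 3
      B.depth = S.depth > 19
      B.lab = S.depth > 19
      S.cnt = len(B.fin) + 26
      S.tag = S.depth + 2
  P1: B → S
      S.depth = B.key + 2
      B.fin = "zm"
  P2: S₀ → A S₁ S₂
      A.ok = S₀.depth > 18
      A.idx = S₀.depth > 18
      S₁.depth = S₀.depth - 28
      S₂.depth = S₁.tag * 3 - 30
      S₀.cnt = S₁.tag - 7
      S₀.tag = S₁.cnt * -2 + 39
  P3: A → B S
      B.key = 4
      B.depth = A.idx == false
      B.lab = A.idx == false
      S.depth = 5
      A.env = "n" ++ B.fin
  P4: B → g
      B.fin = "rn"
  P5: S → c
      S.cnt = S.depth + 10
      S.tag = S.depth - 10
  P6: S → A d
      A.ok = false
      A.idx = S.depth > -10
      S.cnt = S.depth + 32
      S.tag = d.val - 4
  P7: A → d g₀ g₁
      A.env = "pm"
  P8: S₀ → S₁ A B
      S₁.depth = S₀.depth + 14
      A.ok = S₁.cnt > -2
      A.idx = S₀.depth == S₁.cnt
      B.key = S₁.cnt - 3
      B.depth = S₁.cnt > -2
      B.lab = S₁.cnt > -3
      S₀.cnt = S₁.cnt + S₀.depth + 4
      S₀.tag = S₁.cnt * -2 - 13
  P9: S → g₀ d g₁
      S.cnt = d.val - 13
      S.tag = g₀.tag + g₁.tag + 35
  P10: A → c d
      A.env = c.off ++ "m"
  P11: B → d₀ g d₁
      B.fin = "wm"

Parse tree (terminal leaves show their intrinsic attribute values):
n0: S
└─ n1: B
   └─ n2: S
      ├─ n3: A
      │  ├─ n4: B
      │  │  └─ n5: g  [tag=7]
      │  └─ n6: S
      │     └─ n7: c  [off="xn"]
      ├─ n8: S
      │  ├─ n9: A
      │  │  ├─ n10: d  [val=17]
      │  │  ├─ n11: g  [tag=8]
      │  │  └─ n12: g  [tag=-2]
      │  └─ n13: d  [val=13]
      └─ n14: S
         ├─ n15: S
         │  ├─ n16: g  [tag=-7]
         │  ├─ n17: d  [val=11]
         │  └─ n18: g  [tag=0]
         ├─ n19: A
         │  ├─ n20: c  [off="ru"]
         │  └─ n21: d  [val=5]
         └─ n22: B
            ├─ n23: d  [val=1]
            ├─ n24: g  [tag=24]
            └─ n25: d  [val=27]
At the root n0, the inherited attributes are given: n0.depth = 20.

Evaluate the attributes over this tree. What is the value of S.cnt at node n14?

-1

1. n0.depth = 20  [given at root]
2. n1.key = 17  [S.depth - 3]
3. n1.depth = true  [S.depth > 19]
4. n1.lab = true  [S.depth > 19]
5. n2.depth = 19  [B.key + 2]
6. n3.ok = true  [S₀.depth > 18]
7. n3.idx = true  [S₀.depth > 18]
8. n4.key = 4  [4]
9. n4.depth = false  [A.idx == false]
10. n4.lab = false  [A.idx == false]
11. n5.tag = 7  [terminal]
12. n4.fin = "rn"  ["rn"]
13. n6.depth = 5  [5]
14. n7.off = "xn"  [terminal]
15. n6.cnt = 15  [S.depth + 10]
16. n6.tag = -5  [S.depth - 10]
17. n3.env = "nrn"  ["n" ++ B.fin]
18. n8.depth = -9  [S₀.depth - 28]
19. n9.ok = false  [false]
20. n9.idx = true  [S.depth > -10]
21. n10.val = 17  [terminal]
22. n11.tag = 8  [terminal]
23. n12.tag = -2  [terminal]
24. n9.env = "pm"  ["pm"]
25. n13.val = 13  [terminal]
26. n8.cnt = 23  [S.depth + 32]
27. n8.tag = 9  [d.val - 4]
28. n14.depth = -3  [S₁.tag * 3 - 30]
29. n15.depth = 11  [S₀.depth + 14]
30. n16.tag = -7  [terminal]
31. n17.val = 11  [terminal]
32. n18.tag = 0  [terminal]
33. n15.cnt = -2  [d.val - 13]
34. n15.tag = 28  [g₀.tag + g₁.tag + 35]
35. n19.ok = false  [S₁.cnt > -2]
36. n19.idx = false  [S₀.depth == S₁.cnt]
37. n20.off = "ru"  [terminal]
38. n21.val = 5  [terminal]
39. n19.env = "rum"  [c.off ++ "m"]
40. n22.key = -5  [S₁.cnt - 3]
41. n22.depth = false  [S₁.cnt > -2]
42. n22.lab = true  [S₁.cnt > -3]
43. n23.val = 1  [terminal]
44. n24.tag = 24  [terminal]
45. n25.val = 27  [terminal]
46. n22.fin = "wm"  ["wm"]
47. n14.cnt = -1  [S₁.cnt + S₀.depth + 4]
48. n14.tag = -9  [S₁.cnt * -2 - 13]
49. n2.cnt = 2  [S₁.tag - 7]
50. n2.tag = -7  [S₁.cnt * -2 + 39]
51. n1.fin = "zm"  ["zm"]
52. n0.cnt = 28  [len(B.fin) + 26]
53. n0.tag = 22  [S.depth + 2]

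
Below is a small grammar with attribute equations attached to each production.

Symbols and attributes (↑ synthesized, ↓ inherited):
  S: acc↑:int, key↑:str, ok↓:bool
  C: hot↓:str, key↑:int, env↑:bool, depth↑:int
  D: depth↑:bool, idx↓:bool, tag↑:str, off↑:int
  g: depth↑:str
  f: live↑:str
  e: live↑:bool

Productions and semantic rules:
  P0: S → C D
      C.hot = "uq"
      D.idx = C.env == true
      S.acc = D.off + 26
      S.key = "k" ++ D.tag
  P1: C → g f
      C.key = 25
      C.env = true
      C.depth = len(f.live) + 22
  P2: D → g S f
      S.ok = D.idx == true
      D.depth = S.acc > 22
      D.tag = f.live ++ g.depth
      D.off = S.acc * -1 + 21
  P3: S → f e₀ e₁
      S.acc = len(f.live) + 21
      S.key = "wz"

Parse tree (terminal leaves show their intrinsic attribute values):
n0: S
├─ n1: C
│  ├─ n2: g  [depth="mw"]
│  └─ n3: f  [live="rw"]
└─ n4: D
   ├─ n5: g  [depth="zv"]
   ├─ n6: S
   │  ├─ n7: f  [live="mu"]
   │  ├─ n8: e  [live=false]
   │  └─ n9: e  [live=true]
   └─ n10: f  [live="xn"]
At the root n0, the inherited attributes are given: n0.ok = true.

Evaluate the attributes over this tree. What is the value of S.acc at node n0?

1. n0.ok = true  [given at root]
2. n1.hot = "uq"  ["uq"]
3. n2.depth = "mw"  [terminal]
4. n3.live = "rw"  [terminal]
5. n1.key = 25  [25]
6. n1.env = true  [true]
7. n1.depth = 24  [len(f.live) + 22]
8. n4.idx = true  [C.env == true]
9. n5.depth = "zv"  [terminal]
10. n6.ok = true  [D.idx == true]
11. n7.live = "mu"  [terminal]
12. n8.live = false  [terminal]
13. n9.live = true  [terminal]
14. n6.acc = 23  [len(f.live) + 21]
15. n6.key = "wz"  ["wz"]
16. n10.live = "xn"  [terminal]
17. n4.depth = true  [S.acc > 22]
18. n4.tag = "xnzv"  [f.live ++ g.depth]
19. n4.off = -2  [S.acc * -1 + 21]
20. n0.acc = 24  [D.off + 26]
21. n0.key = "kxnzv"  ["k" ++ D.tag]

24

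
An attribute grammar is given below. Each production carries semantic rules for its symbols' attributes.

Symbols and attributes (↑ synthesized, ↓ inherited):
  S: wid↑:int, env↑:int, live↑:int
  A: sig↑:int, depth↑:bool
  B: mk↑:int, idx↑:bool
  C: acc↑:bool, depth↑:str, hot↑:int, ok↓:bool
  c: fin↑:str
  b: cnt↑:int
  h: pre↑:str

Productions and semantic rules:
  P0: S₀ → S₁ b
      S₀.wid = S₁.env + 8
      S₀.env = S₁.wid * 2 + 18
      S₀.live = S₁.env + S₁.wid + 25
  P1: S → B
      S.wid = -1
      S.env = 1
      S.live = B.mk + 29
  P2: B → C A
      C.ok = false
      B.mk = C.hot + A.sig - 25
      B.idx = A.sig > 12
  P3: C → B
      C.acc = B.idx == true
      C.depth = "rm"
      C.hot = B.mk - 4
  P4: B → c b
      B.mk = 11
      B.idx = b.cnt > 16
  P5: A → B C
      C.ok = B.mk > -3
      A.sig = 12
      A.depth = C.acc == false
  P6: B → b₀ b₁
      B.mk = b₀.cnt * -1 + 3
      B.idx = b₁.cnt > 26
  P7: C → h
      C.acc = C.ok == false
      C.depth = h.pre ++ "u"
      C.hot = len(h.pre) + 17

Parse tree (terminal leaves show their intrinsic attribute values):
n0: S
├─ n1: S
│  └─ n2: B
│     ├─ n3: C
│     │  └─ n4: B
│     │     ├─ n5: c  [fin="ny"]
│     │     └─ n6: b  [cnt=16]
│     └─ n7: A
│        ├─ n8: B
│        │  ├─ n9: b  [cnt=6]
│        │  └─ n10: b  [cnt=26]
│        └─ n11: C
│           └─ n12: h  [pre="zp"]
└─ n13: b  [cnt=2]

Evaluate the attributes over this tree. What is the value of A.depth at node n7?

false

1. n3.ok = false  [false]
2. n5.fin = "ny"  [terminal]
3. n6.cnt = 16  [terminal]
4. n4.mk = 11  [11]
5. n4.idx = false  [b.cnt > 16]
6. n3.acc = false  [B.idx == true]
7. n3.depth = "rm"  ["rm"]
8. n3.hot = 7  [B.mk - 4]
9. n9.cnt = 6  [terminal]
10. n10.cnt = 26  [terminal]
11. n8.mk = -3  [b₀.cnt * -1 + 3]
12. n8.idx = false  [b₁.cnt > 26]
13. n11.ok = false  [B.mk > -3]
14. n12.pre = "zp"  [terminal]
15. n11.acc = true  [C.ok == false]
16. n11.depth = "zpu"  [h.pre ++ "u"]
17. n11.hot = 19  [len(h.pre) + 17]
18. n7.sig = 12  [12]
19. n7.depth = false  [C.acc == false]
20. n2.mk = -6  [C.hot + A.sig - 25]
21. n2.idx = false  [A.sig > 12]
22. n1.wid = -1  [-1]
23. n1.env = 1  [1]
24. n1.live = 23  [B.mk + 29]
25. n13.cnt = 2  [terminal]
26. n0.wid = 9  [S₁.env + 8]
27. n0.env = 16  [S₁.wid * 2 + 18]
28. n0.live = 25  [S₁.env + S₁.wid + 25]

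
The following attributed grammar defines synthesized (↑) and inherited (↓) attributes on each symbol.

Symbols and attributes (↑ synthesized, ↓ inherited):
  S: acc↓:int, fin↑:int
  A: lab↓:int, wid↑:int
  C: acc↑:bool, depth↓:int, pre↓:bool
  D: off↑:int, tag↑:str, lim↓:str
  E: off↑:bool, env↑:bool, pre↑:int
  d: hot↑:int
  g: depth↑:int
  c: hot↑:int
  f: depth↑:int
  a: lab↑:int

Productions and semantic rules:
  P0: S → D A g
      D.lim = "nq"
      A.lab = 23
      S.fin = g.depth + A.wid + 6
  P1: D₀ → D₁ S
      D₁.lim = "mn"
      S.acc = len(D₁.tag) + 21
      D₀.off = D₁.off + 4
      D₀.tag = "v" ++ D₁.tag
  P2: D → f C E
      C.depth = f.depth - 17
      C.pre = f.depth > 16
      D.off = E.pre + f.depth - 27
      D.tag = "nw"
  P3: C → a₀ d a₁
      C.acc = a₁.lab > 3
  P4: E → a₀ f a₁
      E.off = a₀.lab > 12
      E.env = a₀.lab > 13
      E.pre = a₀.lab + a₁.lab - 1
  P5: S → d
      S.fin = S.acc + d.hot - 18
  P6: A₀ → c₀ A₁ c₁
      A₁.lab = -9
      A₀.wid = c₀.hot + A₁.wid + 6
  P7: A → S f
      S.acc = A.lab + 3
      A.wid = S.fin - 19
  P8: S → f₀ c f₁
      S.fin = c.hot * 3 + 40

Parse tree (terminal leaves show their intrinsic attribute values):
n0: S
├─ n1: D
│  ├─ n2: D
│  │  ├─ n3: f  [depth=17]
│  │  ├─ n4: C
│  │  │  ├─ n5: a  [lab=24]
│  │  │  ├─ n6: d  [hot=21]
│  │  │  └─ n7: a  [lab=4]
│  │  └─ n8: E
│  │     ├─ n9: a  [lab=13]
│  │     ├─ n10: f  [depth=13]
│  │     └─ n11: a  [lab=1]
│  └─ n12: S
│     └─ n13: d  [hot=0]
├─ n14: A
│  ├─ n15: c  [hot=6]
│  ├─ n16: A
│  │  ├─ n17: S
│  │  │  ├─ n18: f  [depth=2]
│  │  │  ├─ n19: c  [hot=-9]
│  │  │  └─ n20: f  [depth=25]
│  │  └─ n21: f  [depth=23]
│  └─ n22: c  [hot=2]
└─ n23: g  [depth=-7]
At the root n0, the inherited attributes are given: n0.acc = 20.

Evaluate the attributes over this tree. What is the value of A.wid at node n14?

1. n0.acc = 20  [given at root]
2. n1.lim = "nq"  ["nq"]
3. n2.lim = "mn"  ["mn"]
4. n3.depth = 17  [terminal]
5. n4.depth = 0  [f.depth - 17]
6. n4.pre = true  [f.depth > 16]
7. n5.lab = 24  [terminal]
8. n6.hot = 21  [terminal]
9. n7.lab = 4  [terminal]
10. n4.acc = true  [a₁.lab > 3]
11. n9.lab = 13  [terminal]
12. n10.depth = 13  [terminal]
13. n11.lab = 1  [terminal]
14. n8.off = true  [a₀.lab > 12]
15. n8.env = false  [a₀.lab > 13]
16. n8.pre = 13  [a₀.lab + a₁.lab - 1]
17. n2.off = 3  [E.pre + f.depth - 27]
18. n2.tag = "nw"  ["nw"]
19. n12.acc = 23  [len(D₁.tag) + 21]
20. n13.hot = 0  [terminal]
21. n12.fin = 5  [S.acc + d.hot - 18]
22. n1.off = 7  [D₁.off + 4]
23. n1.tag = "vnw"  ["v" ++ D₁.tag]
24. n14.lab = 23  [23]
25. n15.hot = 6  [terminal]
26. n16.lab = -9  [-9]
27. n17.acc = -6  [A.lab + 3]
28. n18.depth = 2  [terminal]
29. n19.hot = -9  [terminal]
30. n20.depth = 25  [terminal]
31. n17.fin = 13  [c.hot * 3 + 40]
32. n21.depth = 23  [terminal]
33. n16.wid = -6  [S.fin - 19]
34. n22.hot = 2  [terminal]
35. n14.wid = 6  [c₀.hot + A₁.wid + 6]
36. n23.depth = -7  [terminal]
37. n0.fin = 5  [g.depth + A.wid + 6]

6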